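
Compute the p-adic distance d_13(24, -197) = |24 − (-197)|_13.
d_13(24, -197) = 1/13

Step 1 — x − y = 24 − (-197) = 221. Step 2 — v_13(221) = 1 (factor: 221 = (13^1 · 17); the sign does not affect v_p). Step 3 — |x − y|_13 = 13^{-1} = 1/13.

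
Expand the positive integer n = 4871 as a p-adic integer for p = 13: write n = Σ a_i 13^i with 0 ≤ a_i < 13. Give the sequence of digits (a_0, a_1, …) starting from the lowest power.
(a_0, a_1, …) = (9, 10, 2, 2)

Repeated division by 13 gives the digits low-to-high: 4871 = 9 + 10·13^1 + 2·13^2 + 2·13^3. Digit sequence: (9, 10, 2, 2).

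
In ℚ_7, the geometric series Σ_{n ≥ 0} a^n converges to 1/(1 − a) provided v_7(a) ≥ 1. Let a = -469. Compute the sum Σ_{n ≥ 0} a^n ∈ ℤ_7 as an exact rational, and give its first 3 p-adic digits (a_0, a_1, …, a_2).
Σ a^n = 1/(1 − a) = 1/470;  first 3 digits = (1, 3, 6)

v_7(a) = 1 ≥ 1, so the series converges in ℤ_7 to 1/(1 − a) = 1/(1 − (-469)) = 1/470. Expand this rational in ℤ_7: compute digits iteratively via d_i = x_i mod 7, x_{i+1} = (x_i − d_i)/7. The first 3 digits are (1, 3, 6).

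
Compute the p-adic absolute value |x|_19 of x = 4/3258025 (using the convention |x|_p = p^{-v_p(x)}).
|4/3258025|_19 = 130321

Step 1 — compute v_19(x) by factoring powers of 19 out of the numerator and denominator: v_19(4/3258025) = -4. Step 2 — apply |x|_p = p^{-v_p(x)} = 19^{4} = 130321.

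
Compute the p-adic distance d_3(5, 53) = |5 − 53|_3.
d_3(5, 53) = 1/3

Step 1 — x − y = 5 − 53 = -48. Step 2 — v_3(-48) = 1 (factor: -48 = −(3^1 · 16); the sign does not affect v_p). Step 3 — |x − y|_3 = 3^{-1} = 1/3.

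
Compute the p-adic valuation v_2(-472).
v_2(-472) = 3

v_2(n) is the largest exponent k such that 2^k divides n. Factor out: -472 = -2^3 · 59. (Sign doesn't affect v_p.) So v_2(-472) = 3.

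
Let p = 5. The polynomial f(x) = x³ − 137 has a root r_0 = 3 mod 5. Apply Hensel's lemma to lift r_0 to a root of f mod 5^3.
r_2 = 8 (mod 125)

Hensel: r_{i+1} = r_i − f(r_i)/f′(r_i) mod 5^{i+2}, where f′(x) = 3x². Iterate:
  r_0 = 3 (mod 5)
  r_1 = 8 (mod 25)
  r_2 = 8 (mod 125)
Final: r = 8 with f(r) ≡ 0 mod 5^3.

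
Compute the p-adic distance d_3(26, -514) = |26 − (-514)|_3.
d_3(26, -514) = 1/27

Step 1 — x − y = 26 − (-514) = 540. Step 2 — v_3(540) = 3 (factor: 540 = (3^3 · 20); the sign does not affect v_p). Step 3 — |x − y|_3 = 3^{-3} = 1/27.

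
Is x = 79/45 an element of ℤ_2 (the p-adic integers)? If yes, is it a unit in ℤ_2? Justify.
x ∈ ℤ_2^× (unit); v_2(x) = 0

ℤ_2 = {x ∈ ℚ_2 : v_2(x) ≥ 0} and ℤ_2^× = {x ∈ ℤ_2 : v_2(x) = 0}. Here v_2(79/45) = v_2(num) − v_2(den) = 0; compare against these criteria.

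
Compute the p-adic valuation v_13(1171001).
v_13(1171001) = 4

v_13(n) is the largest exponent k such that 13^k divides n. Factor out: 1171001 = 13^4 · 41. (Sign doesn't affect v_p.) So v_13(1171001) = 4.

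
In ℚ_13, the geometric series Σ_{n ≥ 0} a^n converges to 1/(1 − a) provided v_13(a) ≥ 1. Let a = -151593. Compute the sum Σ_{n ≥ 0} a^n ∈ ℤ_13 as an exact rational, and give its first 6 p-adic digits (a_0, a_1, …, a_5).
Σ a^n = 1/(1 − a) = 1/151594;  first 6 digits = (1, 0, 0, 9, 7, 12)

v_13(a) = 3 ≥ 1, so the series converges in ℤ_13 to 1/(1 − a) = 1/(1 − (-151593)) = 1/151594. Expand this rational in ℤ_13: compute digits iteratively via d_i = x_i mod 13, x_{i+1} = (x_i − d_i)/13. The first 6 digits are (1, 0, 0, 9, 7, 12).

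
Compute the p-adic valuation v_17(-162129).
v_17(-162129) = 3

v_17(n) is the largest exponent k such that 17^k divides n. Factor out: -162129 = -17^3 · 33. (Sign doesn't affect v_p.) So v_17(-162129) = 3.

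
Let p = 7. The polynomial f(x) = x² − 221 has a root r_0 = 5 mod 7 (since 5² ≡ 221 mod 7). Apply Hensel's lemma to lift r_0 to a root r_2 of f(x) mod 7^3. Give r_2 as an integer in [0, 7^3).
r_2 = 299 (mod 343)

Hensel's recurrence: r_{i+1} = r_i − f(r_i)·(f′(r_i))^{-1} mod 7^{i+2}, with f′(x) = 2x. Iterate:
  r_0 = 5 (mod 7)
  r_1 = 5 (mod 49)
  r_2 = 299 (mod 343)
Final: r_2 = 299, and one checks f(r_2) ≡ 0 mod 7^3.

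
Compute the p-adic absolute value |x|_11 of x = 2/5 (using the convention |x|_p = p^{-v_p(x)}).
|2/5|_11 = 1

Step 1 — compute v_11(x) by factoring powers of 11 out of the numerator and denominator: v_11(2/5) = 0. Step 2 — apply |x|_p = p^{-v_p(x)} = 11^{0} = 1.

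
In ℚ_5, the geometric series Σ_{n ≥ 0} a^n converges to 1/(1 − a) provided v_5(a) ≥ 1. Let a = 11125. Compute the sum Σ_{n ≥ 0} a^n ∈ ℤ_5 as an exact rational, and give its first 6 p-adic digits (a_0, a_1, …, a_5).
Σ a^n = 1/(1 − a) = -1/11124;  first 6 digits = (1, 0, 0, 4, 2, 3)

v_5(a) = 3 ≥ 1, so the series converges in ℤ_5 to 1/(1 − a) = 1/(1 − 11125) = -1/11124. Expand this rational in ℤ_5: compute digits iteratively via d_i = x_i mod 5, x_{i+1} = (x_i − d_i)/5. The first 6 digits are (1, 0, 0, 4, 2, 3).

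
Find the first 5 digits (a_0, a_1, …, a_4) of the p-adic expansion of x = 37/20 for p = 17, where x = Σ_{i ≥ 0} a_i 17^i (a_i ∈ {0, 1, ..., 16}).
(a_0, …, a_4) = (1, 6, 9, 2, 16)

v_17(37/20) = 0 (numerator and denominator both coprime to 17), so x ∈ ℤ_17^×. Compute digits iteratively via a_i = x_i mod 17, x_{i+1} = (x_i − a_i)/17, with x_0 = x:
  x_0 = 37/20;  a_0 = 1;  x_1 = (x_0 − 1)/17 = 1/20
  x_1 = 1/20;  a_1 = 6;  x_2 = (x_1 − 6)/17 = -7/20
  x_2 = -7/20;  a_2 = 9;  x_3 = (x_2 − 9)/17 = -11/20
  x_3 = -11/20;  a_3 = 2;  x_4 = (x_3 − 2)/17 = -3/20
  x_4 = -3/20;  a_4 = 16;  x_5 = (x_4 − 16)/17 = -19/20
Digits: (1, 6, 9, 2, 16).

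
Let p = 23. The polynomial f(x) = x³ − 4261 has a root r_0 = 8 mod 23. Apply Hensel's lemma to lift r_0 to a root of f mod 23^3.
r_2 = 8610 (mod 12167)

Hensel: r_{i+1} = r_i − f(r_i)/f′(r_i) mod 23^{i+2}, where f′(x) = 3x². Iterate:
  r_0 = 8 (mod 23)
  r_1 = 146 (mod 529)
  r_2 = 8610 (mod 12167)
Final: r = 8610 with f(r) ≡ 0 mod 23^3.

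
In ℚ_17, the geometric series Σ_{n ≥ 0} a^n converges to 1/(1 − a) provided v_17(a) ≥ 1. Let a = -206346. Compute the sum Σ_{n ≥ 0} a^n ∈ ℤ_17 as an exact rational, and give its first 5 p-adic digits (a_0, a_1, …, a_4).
Σ a^n = 1/(1 − a) = 1/206347;  first 5 digits = (1, 0, 0, 9, 14)

v_17(a) = 3 ≥ 1, so the series converges in ℤ_17 to 1/(1 − a) = 1/(1 − (-206346)) = 1/206347. Expand this rational in ℤ_17: compute digits iteratively via d_i = x_i mod 17, x_{i+1} = (x_i − d_i)/17. The first 5 digits are (1, 0, 0, 9, 14).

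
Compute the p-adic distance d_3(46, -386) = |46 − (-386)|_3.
d_3(46, -386) = 1/27

Step 1 — x − y = 46 − (-386) = 432. Step 2 — v_3(432) = 3 (factor: 432 = (3^3 · 16); the sign does not affect v_p). Step 3 — |x − y|_3 = 3^{-3} = 1/27.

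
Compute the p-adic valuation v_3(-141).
v_3(-141) = 1

v_3(n) is the largest exponent k such that 3^k divides n. Factor out: -141 = -3^1 · 47. (Sign doesn't affect v_p.) So v_3(-141) = 1.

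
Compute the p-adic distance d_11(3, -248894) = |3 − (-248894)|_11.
d_11(3, -248894) = 1/14641

Step 1 — x − y = 3 − (-248894) = 248897. Step 2 — v_11(248897) = 4 (factor: 248897 = (11^4 · 17); the sign does not affect v_p). Step 3 — |x − y|_11 = 11^{-4} = 1/14641.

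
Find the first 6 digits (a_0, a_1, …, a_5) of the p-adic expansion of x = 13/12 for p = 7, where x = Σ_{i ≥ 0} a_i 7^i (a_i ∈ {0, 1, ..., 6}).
(a_0, …, a_5) = (4, 6, 2, 6, 2, 6)

v_7(13/12) = 0 (numerator and denominator both coprime to 7), so x ∈ ℤ_7^×. Compute digits iteratively via a_i = x_i mod 7, x_{i+1} = (x_i − a_i)/7, with x_0 = x:
  x_0 = 13/12;  a_0 = 4;  x_1 = (x_0 − 4)/7 = -5/12
  x_1 = -5/12;  a_1 = 6;  x_2 = (x_1 − 6)/7 = -11/12
  x_2 = -11/12;  a_2 = 2;  x_3 = (x_2 − 2)/7 = -5/12
  x_3 = -5/12;  a_3 = 6;  x_4 = (x_3 − 6)/7 = -11/12
  x_4 = -11/12;  a_4 = 2;  x_5 = (x_4 − 2)/7 = -5/12
  x_5 = -5/12;  a_5 = 6;  x_6 = (x_5 − 6)/7 = -11/12
Digits: (4, 6, 2, 6, 2, 6).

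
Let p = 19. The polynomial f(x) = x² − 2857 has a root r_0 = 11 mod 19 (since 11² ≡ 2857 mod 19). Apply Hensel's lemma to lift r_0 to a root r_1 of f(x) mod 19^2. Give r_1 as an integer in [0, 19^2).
r_1 = 201 (mod 361)

Hensel's recurrence: r_{i+1} = r_i − f(r_i)·(f′(r_i))^{-1} mod 19^{i+2}, with f′(x) = 2x. Iterate:
  r_0 = 11 (mod 19)
  r_1 = 201 (mod 361)
Final: r_1 = 201, and one checks f(r_1) ≡ 0 mod 19^2.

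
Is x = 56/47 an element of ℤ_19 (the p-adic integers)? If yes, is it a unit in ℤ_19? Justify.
x ∈ ℤ_19^× (unit); v_19(x) = 0

ℤ_19 = {x ∈ ℚ_19 : v_19(x) ≥ 0} and ℤ_19^× = {x ∈ ℤ_19 : v_19(x) = 0}. Here v_19(56/47) = v_19(num) − v_19(den) = 0; compare against these criteria.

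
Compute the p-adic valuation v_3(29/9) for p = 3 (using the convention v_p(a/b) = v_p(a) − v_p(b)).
v_3(29/9) = -2

Factor powers of 3 from the numerator and denominator of the reduced fraction: 29 = 3^0 · 29 and 9 = 3^2 · 1. Apply v_p(a/b) = v_p(a) − v_p(b): v_3(29/9) = 0 − 2 = -2.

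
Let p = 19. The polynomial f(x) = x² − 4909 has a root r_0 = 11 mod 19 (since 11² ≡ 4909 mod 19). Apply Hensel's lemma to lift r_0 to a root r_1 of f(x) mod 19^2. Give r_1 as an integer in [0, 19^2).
r_1 = 163 (mod 361)

Hensel's recurrence: r_{i+1} = r_i − f(r_i)·(f′(r_i))^{-1} mod 19^{i+2}, with f′(x) = 2x. Iterate:
  r_0 = 11 (mod 19)
  r_1 = 163 (mod 361)
Final: r_1 = 163, and one checks f(r_1) ≡ 0 mod 19^2.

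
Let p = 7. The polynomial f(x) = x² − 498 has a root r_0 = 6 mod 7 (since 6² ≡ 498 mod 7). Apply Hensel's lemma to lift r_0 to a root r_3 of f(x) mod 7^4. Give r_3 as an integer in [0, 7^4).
r_3 = 1343 (mod 2401)

Hensel's recurrence: r_{i+1} = r_i − f(r_i)·(f′(r_i))^{-1} mod 7^{i+2}, with f′(x) = 2x. Iterate:
  r_0 = 6 (mod 7)
  r_1 = 20 (mod 49)
  r_2 = 314 (mod 343)
  r_3 = 1343 (mod 2401)
Final: r_3 = 1343, and one checks f(r_3) ≡ 0 mod 7^4.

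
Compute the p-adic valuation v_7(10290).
v_7(10290) = 3

v_7(n) is the largest exponent k such that 7^k divides n. Factor out: 10290 = 7^3 · 30. (Sign doesn't affect v_p.) So v_7(10290) = 3.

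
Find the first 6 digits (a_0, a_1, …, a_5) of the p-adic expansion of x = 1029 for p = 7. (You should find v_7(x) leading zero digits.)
(a_0, …, a_5) = (0, 0, 0, 3, 0, 0)

v_7(1029) = 3, so a_0 = ... = a_2 = 0. Factor out: x = 7^3 · u with u = 3 a unit in ℤ_7. Expand u iteratively via a_{v+i} = u_i mod 7, u_{i+1} = (u_i − a_{v+i})/7:
  u_0 = 3;  a_3 = 3;  u_1 = (u_0 − 3)/7 = 0
  u_1 = 0;  a_4 = 0;  u_2 = (u_1 − 0)/7 = 0
  u_2 = 0;  a_5 = 0;  u_3 = (u_2 − 0)/7 = 0
Digits: (0, 0, 0, 3, 0, 0).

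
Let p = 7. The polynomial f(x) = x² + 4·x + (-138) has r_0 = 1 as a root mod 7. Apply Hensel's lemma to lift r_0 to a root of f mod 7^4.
r_3 = 505 (mod 2401)

Hensel: r_{i+1} = r_i − f(r_i)·(f′(r_i))^{-1} mod 7^{i+2}, f′(x) = 2x + 4. Iterate:
  r_0 = 1 (mod 7)
  r_1 = 15 (mod 49)
  r_2 = 162 (mod 343)
  r_3 = 505 (mod 2401)
Final: r = 505 satisfies f(r) ≡ 0 mod 7^4.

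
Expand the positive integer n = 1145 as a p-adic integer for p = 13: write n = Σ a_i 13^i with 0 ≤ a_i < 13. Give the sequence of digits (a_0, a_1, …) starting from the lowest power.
(a_0, a_1, …) = (1, 10, 6)

Repeated division by 13 gives the digits low-to-high: 1145 = 1 + 10·13^1 + 6·13^2. Digit sequence: (1, 10, 6).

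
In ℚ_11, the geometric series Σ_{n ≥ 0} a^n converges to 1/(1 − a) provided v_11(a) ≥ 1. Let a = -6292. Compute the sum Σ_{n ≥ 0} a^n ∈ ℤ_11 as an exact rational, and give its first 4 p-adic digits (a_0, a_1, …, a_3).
Σ a^n = 1/(1 − a) = 1/6293;  first 4 digits = (1, 0, 3, 6)

v_11(a) = 2 ≥ 1, so the series converges in ℤ_11 to 1/(1 − a) = 1/(1 − (-6292)) = 1/6293. Expand this rational in ℤ_11: compute digits iteratively via d_i = x_i mod 11, x_{i+1} = (x_i − d_i)/11. The first 4 digits are (1, 0, 3, 6).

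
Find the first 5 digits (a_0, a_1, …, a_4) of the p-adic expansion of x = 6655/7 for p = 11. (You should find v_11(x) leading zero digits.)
(a_0, …, a_4) = (0, 0, 0, 7, 1)

v_11(6655/7) = 3, so a_0 = ... = a_2 = 0. Factor out: x = 11^3 · u with u = 5/7 a unit in ℤ_11. Expand u iteratively via a_{v+i} = u_i mod 11, u_{i+1} = (u_i − a_{v+i})/11:
  u_0 = 5/7;  a_3 = 7;  u_1 = (u_0 − 7)/11 = -4/7
  u_1 = -4/7;  a_4 = 1;  u_2 = (u_1 − 1)/11 = -1/7
Digits: (0, 0, 0, 7, 1).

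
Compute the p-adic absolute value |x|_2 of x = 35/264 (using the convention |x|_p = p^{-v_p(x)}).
|35/264|_2 = 8

Step 1 — compute v_2(x) by factoring powers of 2 out of the numerator and denominator: v_2(35/264) = -3. Step 2 — apply |x|_p = p^{-v_p(x)} = 2^{3} = 8.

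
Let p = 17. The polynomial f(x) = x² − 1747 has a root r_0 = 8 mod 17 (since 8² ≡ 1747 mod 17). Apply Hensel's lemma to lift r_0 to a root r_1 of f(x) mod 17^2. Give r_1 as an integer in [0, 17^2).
r_1 = 59 (mod 289)

Hensel's recurrence: r_{i+1} = r_i − f(r_i)·(f′(r_i))^{-1} mod 17^{i+2}, with f′(x) = 2x. Iterate:
  r_0 = 8 (mod 17)
  r_1 = 59 (mod 289)
Final: r_1 = 59, and one checks f(r_1) ≡ 0 mod 17^2.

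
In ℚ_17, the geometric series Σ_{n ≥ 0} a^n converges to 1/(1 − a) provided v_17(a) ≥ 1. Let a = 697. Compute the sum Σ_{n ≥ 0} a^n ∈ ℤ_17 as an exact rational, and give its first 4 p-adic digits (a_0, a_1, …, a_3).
Σ a^n = 1/(1 − a) = -1/696;  first 4 digits = (1, 7, 0, 0)

v_17(a) = 1 ≥ 1, so the series converges in ℤ_17 to 1/(1 − a) = 1/(1 − 697) = -1/696. Expand this rational in ℤ_17: compute digits iteratively via d_i = x_i mod 17, x_{i+1} = (x_i − d_i)/17. The first 4 digits are (1, 7, 0, 0).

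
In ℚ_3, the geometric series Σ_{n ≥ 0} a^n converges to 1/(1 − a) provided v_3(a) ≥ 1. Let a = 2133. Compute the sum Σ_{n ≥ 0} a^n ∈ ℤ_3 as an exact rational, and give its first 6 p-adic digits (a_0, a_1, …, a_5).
Σ a^n = 1/(1 − a) = -1/2132;  first 6 digits = (1, 0, 0, 1, 2, 2)

v_3(a) = 3 ≥ 1, so the series converges in ℤ_3 to 1/(1 − a) = 1/(1 − 2133) = -1/2132. Expand this rational in ℤ_3: compute digits iteratively via d_i = x_i mod 3, x_{i+1} = (x_i − d_i)/3. The first 6 digits are (1, 0, 0, 1, 2, 2).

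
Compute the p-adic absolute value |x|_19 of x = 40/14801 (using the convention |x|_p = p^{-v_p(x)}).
|40/14801|_19 = 361

Step 1 — compute v_19(x) by factoring powers of 19 out of the numerator and denominator: v_19(40/14801) = -2. Step 2 — apply |x|_p = p^{-v_p(x)} = 19^{2} = 361.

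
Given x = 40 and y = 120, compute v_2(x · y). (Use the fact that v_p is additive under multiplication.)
v_2(4800) = 6

v_p(x) = 3 (factor: 40 = 2^3 · 5); v_p(y) = 3 (factor: 120 = 2^3 · 15). Additivity: v_p(xy) = v_p(x) + v_p(y) = 3 + 3 = 6. (Direct check: xy = 4800 = 2^6 · (75).)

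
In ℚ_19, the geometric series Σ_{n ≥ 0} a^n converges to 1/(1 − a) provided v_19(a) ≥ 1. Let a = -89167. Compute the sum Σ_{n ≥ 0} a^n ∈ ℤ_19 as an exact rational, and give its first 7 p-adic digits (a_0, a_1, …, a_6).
Σ a^n = 1/(1 − a) = 1/89168;  first 7 digits = (1, 0, 0, 6, 18, 18, 16)

v_19(a) = 3 ≥ 1, so the series converges in ℤ_19 to 1/(1 − a) = 1/(1 − (-89167)) = 1/89168. Expand this rational in ℤ_19: compute digits iteratively via d_i = x_i mod 19, x_{i+1} = (x_i − d_i)/19. The first 7 digits are (1, 0, 0, 6, 18, 18, 16).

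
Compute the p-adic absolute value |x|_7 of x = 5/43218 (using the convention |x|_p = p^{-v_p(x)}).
|5/43218|_7 = 2401

Step 1 — compute v_7(x) by factoring powers of 7 out of the numerator and denominator: v_7(5/43218) = -4. Step 2 — apply |x|_p = p^{-v_p(x)} = 7^{4} = 2401.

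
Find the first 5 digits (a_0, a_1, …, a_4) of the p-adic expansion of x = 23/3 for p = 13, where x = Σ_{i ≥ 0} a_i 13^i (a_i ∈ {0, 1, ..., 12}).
(a_0, …, a_4) = (12, 4, 4, 4, 4)

v_13(23/3) = 0 (numerator and denominator both coprime to 13), so x ∈ ℤ_13^×. Compute digits iteratively via a_i = x_i mod 13, x_{i+1} = (x_i − a_i)/13, with x_0 = x:
  x_0 = 23/3;  a_0 = 12;  x_1 = (x_0 − 12)/13 = -1/3
  x_1 = -1/3;  a_1 = 4;  x_2 = (x_1 − 4)/13 = -1/3
  x_2 = -1/3;  a_2 = 4;  x_3 = (x_2 − 4)/13 = -1/3
  x_3 = -1/3;  a_3 = 4;  x_4 = (x_3 − 4)/13 = -1/3
  x_4 = -1/3;  a_4 = 4;  x_5 = (x_4 − 4)/13 = -1/3
Digits: (12, 4, 4, 4, 4).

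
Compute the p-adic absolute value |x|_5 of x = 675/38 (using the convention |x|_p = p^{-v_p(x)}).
|675/38|_5 = 1/25

Step 1 — compute v_5(x) by factoring powers of 5 out of the numerator and denominator: v_5(675/38) = 2. Step 2 — apply |x|_p = p^{-v_p(x)} = 5^{-2} = 1/25.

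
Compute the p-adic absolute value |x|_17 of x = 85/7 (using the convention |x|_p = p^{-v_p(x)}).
|85/7|_17 = 1/17

Step 1 — compute v_17(x) by factoring powers of 17 out of the numerator and denominator: v_17(85/7) = 1. Step 2 — apply |x|_p = p^{-v_p(x)} = 17^{-1} = 1/17.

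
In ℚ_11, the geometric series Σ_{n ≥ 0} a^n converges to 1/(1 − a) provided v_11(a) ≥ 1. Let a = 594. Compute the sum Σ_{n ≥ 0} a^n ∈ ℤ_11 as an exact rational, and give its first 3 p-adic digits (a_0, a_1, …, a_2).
Σ a^n = 1/(1 − a) = -1/593;  first 3 digits = (1, 10, 5)

v_11(a) = 1 ≥ 1, so the series converges in ℤ_11 to 1/(1 − a) = 1/(1 − 594) = -1/593. Expand this rational in ℤ_11: compute digits iteratively via d_i = x_i mod 11, x_{i+1} = (x_i − d_i)/11. The first 3 digits are (1, 10, 5).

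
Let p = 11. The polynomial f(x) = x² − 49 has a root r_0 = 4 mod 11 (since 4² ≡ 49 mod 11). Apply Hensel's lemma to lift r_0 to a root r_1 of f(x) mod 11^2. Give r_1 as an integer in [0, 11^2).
r_1 = 114 (mod 121)

Hensel's recurrence: r_{i+1} = r_i − f(r_i)·(f′(r_i))^{-1} mod 11^{i+2}, with f′(x) = 2x. Iterate:
  r_0 = 4 (mod 11)
  r_1 = 114 (mod 121)
Final: r_1 = 114, and one checks f(r_1) ≡ 0 mod 11^2.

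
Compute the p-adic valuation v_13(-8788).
v_13(-8788) = 3

v_13(n) is the largest exponent k such that 13^k divides n. Factor out: -8788 = -13^3 · 4. (Sign doesn't affect v_p.) So v_13(-8788) = 3.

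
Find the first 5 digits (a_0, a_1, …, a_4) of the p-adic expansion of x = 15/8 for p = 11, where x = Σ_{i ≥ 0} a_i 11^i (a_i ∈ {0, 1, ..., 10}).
(a_0, …, a_4) = (6, 1, 4, 1, 4)

v_11(15/8) = 0 (numerator and denominator both coprime to 11), so x ∈ ℤ_11^×. Compute digits iteratively via a_i = x_i mod 11, x_{i+1} = (x_i − a_i)/11, with x_0 = x:
  x_0 = 15/8;  a_0 = 6;  x_1 = (x_0 − 6)/11 = -3/8
  x_1 = -3/8;  a_1 = 1;  x_2 = (x_1 − 1)/11 = -1/8
  x_2 = -1/8;  a_2 = 4;  x_3 = (x_2 − 4)/11 = -3/8
  x_3 = -3/8;  a_3 = 1;  x_4 = (x_3 − 1)/11 = -1/8
  x_4 = -1/8;  a_4 = 4;  x_5 = (x_4 − 4)/11 = -3/8
Digits: (6, 1, 4, 1, 4).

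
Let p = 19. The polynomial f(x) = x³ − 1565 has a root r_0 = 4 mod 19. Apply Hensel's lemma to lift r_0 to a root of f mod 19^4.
r_3 = 112389 (mod 130321)

Hensel: r_{i+1} = r_i − f(r_i)/f′(r_i) mod 19^{i+2}, where f′(x) = 3x². Iterate:
  r_0 = 4 (mod 19)
  r_1 = 118 (mod 361)
  r_2 = 2645 (mod 6859)
  r_3 = 112389 (mod 130321)
Final: r = 112389 with f(r) ≡ 0 mod 19^4.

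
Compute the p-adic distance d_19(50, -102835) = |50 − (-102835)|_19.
d_19(50, -102835) = 1/6859

Step 1 — x − y = 50 − (-102835) = 102885. Step 2 — v_19(102885) = 3 (factor: 102885 = (19^3 · 15); the sign does not affect v_p). Step 3 — |x − y|_19 = 19^{-3} = 1/6859.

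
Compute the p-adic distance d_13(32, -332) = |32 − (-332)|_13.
d_13(32, -332) = 1/13

Step 1 — x − y = 32 − (-332) = 364. Step 2 — v_13(364) = 1 (factor: 364 = (13^1 · 28); the sign does not affect v_p). Step 3 — |x − y|_13 = 13^{-1} = 1/13.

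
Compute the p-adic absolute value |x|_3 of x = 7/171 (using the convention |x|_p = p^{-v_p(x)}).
|7/171|_3 = 9

Step 1 — compute v_3(x) by factoring powers of 3 out of the numerator and denominator: v_3(7/171) = -2. Step 2 — apply |x|_p = p^{-v_p(x)} = 3^{2} = 9.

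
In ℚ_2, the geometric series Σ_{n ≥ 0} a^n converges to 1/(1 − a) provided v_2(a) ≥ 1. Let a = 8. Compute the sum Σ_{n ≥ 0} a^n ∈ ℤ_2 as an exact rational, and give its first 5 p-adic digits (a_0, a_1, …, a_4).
Σ a^n = 1/(1 − a) = -1/7;  first 5 digits = (1, 0, 0, 1, 0)

v_2(a) = 3 ≥ 1, so the series converges in ℤ_2 to 1/(1 − a) = 1/(1 − 8) = -1/7. Expand this rational in ℤ_2: compute digits iteratively via d_i = x_i mod 2, x_{i+1} = (x_i − d_i)/2. The first 5 digits are (1, 0, 0, 1, 0).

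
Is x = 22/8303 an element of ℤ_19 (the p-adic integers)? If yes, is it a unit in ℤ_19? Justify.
x ∉ ℤ_19 (v_19(x) = -2 < 0)

ℤ_19 = {x ∈ ℚ_19 : v_19(x) ≥ 0} and ℤ_19^× = {x ∈ ℤ_19 : v_19(x) = 0}. Here v_19(22/8303) = v_19(num) − v_19(den) = -2; compare against these criteria.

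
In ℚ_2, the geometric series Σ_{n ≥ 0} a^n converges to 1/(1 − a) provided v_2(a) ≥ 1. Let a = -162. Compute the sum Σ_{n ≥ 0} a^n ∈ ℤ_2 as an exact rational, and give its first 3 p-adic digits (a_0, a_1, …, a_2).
Σ a^n = 1/(1 − a) = 1/163;  first 3 digits = (1, 1, 0)

v_2(a) = 1 ≥ 1, so the series converges in ℤ_2 to 1/(1 − a) = 1/(1 − (-162)) = 1/163. Expand this rational in ℤ_2: compute digits iteratively via d_i = x_i mod 2, x_{i+1} = (x_i − d_i)/2. The first 3 digits are (1, 1, 0).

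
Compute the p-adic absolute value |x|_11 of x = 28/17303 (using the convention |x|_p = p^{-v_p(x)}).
|28/17303|_11 = 1331

Step 1 — compute v_11(x) by factoring powers of 11 out of the numerator and denominator: v_11(28/17303) = -3. Step 2 — apply |x|_p = p^{-v_p(x)} = 11^{3} = 1331.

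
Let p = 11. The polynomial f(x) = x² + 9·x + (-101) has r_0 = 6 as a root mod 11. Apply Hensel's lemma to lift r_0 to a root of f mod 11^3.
r_2 = 1205 (mod 1331)

Hensel: r_{i+1} = r_i − f(r_i)·(f′(r_i))^{-1} mod 11^{i+2}, f′(x) = 2x + 9. Iterate:
  r_0 = 6 (mod 11)
  r_1 = 116 (mod 121)
  r_2 = 1205 (mod 1331)
Final: r = 1205 satisfies f(r) ≡ 0 mod 11^3.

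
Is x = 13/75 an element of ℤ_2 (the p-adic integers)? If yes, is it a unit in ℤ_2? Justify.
x ∈ ℤ_2^× (unit); v_2(x) = 0

ℤ_2 = {x ∈ ℚ_2 : v_2(x) ≥ 0} and ℤ_2^× = {x ∈ ℤ_2 : v_2(x) = 0}. Here v_2(13/75) = v_2(num) − v_2(den) = 0; compare against these criteria.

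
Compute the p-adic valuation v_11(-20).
v_11(-20) = 0

v_11(n) is the largest exponent k such that 11^k divides n. Factor out: -20 = -11^0 · 20. (Sign doesn't affect v_p.) So v_11(-20) = 0.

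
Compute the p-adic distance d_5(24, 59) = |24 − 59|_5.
d_5(24, 59) = 1/5

Step 1 — x − y = 24 − 59 = -35. Step 2 — v_5(-35) = 1 (factor: -35 = −(5^1 · 7); the sign does not affect v_p). Step 3 — |x − y|_5 = 5^{-1} = 1/5.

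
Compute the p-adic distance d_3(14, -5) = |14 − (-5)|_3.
d_3(14, -5) = 1

Step 1 — x − y = 14 − (-5) = 19. Step 2 — v_3(19) = 0 (factor: 19 = (3^0 · 19); the sign does not affect v_p). Step 3 — |x − y|_3 = 3^{0} = 1.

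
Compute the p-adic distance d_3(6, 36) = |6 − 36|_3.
d_3(6, 36) = 1/3

Step 1 — x − y = 6 − 36 = -30. Step 2 — v_3(-30) = 1 (factor: -30 = −(3^1 · 10); the sign does not affect v_p). Step 3 — |x − y|_3 = 3^{-1} = 1/3.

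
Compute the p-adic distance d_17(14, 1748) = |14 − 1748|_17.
d_17(14, 1748) = 1/289

Step 1 — x − y = 14 − 1748 = -1734. Step 2 — v_17(-1734) = 2 (factor: -1734 = −(17^2 · 6); the sign does not affect v_p). Step 3 — |x − y|_17 = 17^{-2} = 1/289.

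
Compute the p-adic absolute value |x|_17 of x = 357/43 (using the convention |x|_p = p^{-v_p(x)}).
|357/43|_17 = 1/17

Step 1 — compute v_17(x) by factoring powers of 17 out of the numerator and denominator: v_17(357/43) = 1. Step 2 — apply |x|_p = p^{-v_p(x)} = 17^{-1} = 1/17.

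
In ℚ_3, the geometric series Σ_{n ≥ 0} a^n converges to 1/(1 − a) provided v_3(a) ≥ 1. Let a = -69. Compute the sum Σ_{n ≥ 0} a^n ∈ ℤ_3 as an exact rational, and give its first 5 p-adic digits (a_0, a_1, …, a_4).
Σ a^n = 1/(1 − a) = 1/70;  first 5 digits = (1, 1, 2, 0, 2)

v_3(a) = 1 ≥ 1, so the series converges in ℤ_3 to 1/(1 − a) = 1/(1 − (-69)) = 1/70. Expand this rational in ℤ_3: compute digits iteratively via d_i = x_i mod 3, x_{i+1} = (x_i − d_i)/3. The first 5 digits are (1, 1, 2, 0, 2).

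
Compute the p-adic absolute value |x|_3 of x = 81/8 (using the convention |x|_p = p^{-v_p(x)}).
|81/8|_3 = 1/81

Step 1 — compute v_3(x) by factoring powers of 3 out of the numerator and denominator: v_3(81/8) = 4. Step 2 — apply |x|_p = p^{-v_p(x)} = 3^{-4} = 1/81.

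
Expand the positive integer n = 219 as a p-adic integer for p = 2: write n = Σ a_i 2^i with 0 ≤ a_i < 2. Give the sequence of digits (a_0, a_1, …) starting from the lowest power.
(a_0, a_1, …) = (1, 1, 0, 1, 1, 0, 1, 1)

Repeated division by 2 gives the digits low-to-high: 219 = 1 + 1·2^1 + 1·2^3 + 1·2^4 + 1·2^6 + 1·2^7. Digit sequence: (1, 1, 0, 1, 1, 0, 1, 1).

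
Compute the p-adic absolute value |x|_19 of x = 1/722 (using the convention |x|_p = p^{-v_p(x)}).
|1/722|_19 = 361

Step 1 — compute v_19(x) by factoring powers of 19 out of the numerator and denominator: v_19(1/722) = -2. Step 2 — apply |x|_p = p^{-v_p(x)} = 19^{2} = 361.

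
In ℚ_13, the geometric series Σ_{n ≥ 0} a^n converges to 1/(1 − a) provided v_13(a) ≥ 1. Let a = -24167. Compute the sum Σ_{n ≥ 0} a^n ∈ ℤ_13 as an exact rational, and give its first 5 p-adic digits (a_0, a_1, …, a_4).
Σ a^n = 1/(1 − a) = 1/24168;  first 5 digits = (1, 0, 0, 2, 12)

v_13(a) = 3 ≥ 1, so the series converges in ℤ_13 to 1/(1 − a) = 1/(1 − (-24167)) = 1/24168. Expand this rational in ℤ_13: compute digits iteratively via d_i = x_i mod 13, x_{i+1} = (x_i − d_i)/13. The first 5 digits are (1, 0, 0, 2, 12).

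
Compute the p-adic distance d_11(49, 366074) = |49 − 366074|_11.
d_11(49, 366074) = 1/14641

Step 1 — x − y = 49 − 366074 = -366025. Step 2 — v_11(-366025) = 4 (factor: -366025 = −(11^4 · 25); the sign does not affect v_p). Step 3 — |x − y|_11 = 11^{-4} = 1/14641.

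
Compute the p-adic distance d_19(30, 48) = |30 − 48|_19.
d_19(30, 48) = 1

Step 1 — x − y = 30 − 48 = -18. Step 2 — v_19(-18) = 0 (factor: -18 = −(19^0 · 18); the sign does not affect v_p). Step 3 — |x − y|_19 = 19^{0} = 1.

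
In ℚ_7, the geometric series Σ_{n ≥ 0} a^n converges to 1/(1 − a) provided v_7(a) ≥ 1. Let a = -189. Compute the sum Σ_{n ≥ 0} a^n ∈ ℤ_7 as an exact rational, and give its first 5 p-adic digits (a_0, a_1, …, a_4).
Σ a^n = 1/(1 − a) = 1/190;  first 5 digits = (1, 1, 4, 6, 3)

v_7(a) = 1 ≥ 1, so the series converges in ℤ_7 to 1/(1 − a) = 1/(1 − (-189)) = 1/190. Expand this rational in ℤ_7: compute digits iteratively via d_i = x_i mod 7, x_{i+1} = (x_i − d_i)/7. The first 5 digits are (1, 1, 4, 6, 3).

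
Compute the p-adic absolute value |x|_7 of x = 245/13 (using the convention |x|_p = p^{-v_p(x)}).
|245/13|_7 = 1/49

Step 1 — compute v_7(x) by factoring powers of 7 out of the numerator and denominator: v_7(245/13) = 2. Step 2 — apply |x|_p = p^{-v_p(x)} = 7^{-2} = 1/49.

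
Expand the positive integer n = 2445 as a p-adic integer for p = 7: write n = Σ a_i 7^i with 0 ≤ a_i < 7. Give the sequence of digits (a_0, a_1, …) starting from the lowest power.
(a_0, a_1, …) = (2, 6, 0, 0, 1)

Repeated division by 7 gives the digits low-to-high: 2445 = 2 + 6·7^1 + 1·7^4. Digit sequence: (2, 6, 0, 0, 1).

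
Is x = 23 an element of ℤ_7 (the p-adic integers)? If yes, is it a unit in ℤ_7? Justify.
x ∈ ℤ_7^× (unit); v_7(x) = 0

ℤ_7 = {x ∈ ℚ_7 : v_7(x) ≥ 0} and ℤ_7^× = {x ∈ ℤ_7 : v_7(x) = 0}. Here v_7(23) = v_7(num) − v_7(den) = 0; compare against these criteria.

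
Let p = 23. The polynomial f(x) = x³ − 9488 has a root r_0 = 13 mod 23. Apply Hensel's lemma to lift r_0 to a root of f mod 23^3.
r_2 = 12065 (mod 12167)

Hensel: r_{i+1} = r_i − f(r_i)/f′(r_i) mod 23^{i+2}, where f′(x) = 3x². Iterate:
  r_0 = 13 (mod 23)
  r_1 = 427 (mod 529)
  r_2 = 12065 (mod 12167)
Final: r = 12065 with f(r) ≡ 0 mod 23^3.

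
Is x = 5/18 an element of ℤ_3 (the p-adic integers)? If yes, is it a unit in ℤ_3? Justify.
x ∉ ℤ_3 (v_3(x) = -2 < 0)

ℤ_3 = {x ∈ ℚ_3 : v_3(x) ≥ 0} and ℤ_3^× = {x ∈ ℤ_3 : v_3(x) = 0}. Here v_3(5/18) = v_3(num) − v_3(den) = -2; compare against these criteria.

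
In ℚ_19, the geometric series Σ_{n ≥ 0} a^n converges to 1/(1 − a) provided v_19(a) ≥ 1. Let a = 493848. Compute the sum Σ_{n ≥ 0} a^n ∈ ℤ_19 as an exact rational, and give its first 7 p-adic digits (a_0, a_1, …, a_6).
Σ a^n = 1/(1 − a) = -1/493847;  first 7 digits = (1, 0, 0, 15, 3, 0, 16)

v_19(a) = 3 ≥ 1, so the series converges in ℤ_19 to 1/(1 − a) = 1/(1 − 493848) = -1/493847. Expand this rational in ℤ_19: compute digits iteratively via d_i = x_i mod 19, x_{i+1} = (x_i − d_i)/19. The first 7 digits are (1, 0, 0, 15, 3, 0, 16).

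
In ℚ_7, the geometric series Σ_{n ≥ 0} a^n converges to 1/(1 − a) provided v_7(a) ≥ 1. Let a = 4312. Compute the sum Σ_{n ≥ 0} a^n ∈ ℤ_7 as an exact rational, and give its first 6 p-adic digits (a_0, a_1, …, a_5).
Σ a^n = 1/(1 − a) = -1/4311;  first 6 digits = (1, 0, 4, 5, 3, 0)

v_7(a) = 2 ≥ 1, so the series converges in ℤ_7 to 1/(1 − a) = 1/(1 − 4312) = -1/4311. Expand this rational in ℤ_7: compute digits iteratively via d_i = x_i mod 7, x_{i+1} = (x_i − d_i)/7. The first 6 digits are (1, 0, 4, 5, 3, 0).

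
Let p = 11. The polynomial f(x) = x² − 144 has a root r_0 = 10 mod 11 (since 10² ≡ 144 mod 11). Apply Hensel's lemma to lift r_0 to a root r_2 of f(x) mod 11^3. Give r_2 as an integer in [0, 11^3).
r_2 = 1319 (mod 1331)

Hensel's recurrence: r_{i+1} = r_i − f(r_i)·(f′(r_i))^{-1} mod 11^{i+2}, with f′(x) = 2x. Iterate:
  r_0 = 10 (mod 11)
  r_1 = 109 (mod 121)
  r_2 = 1319 (mod 1331)
Final: r_2 = 1319, and one checks f(r_2) ≡ 0 mod 11^3.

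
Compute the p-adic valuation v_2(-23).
v_2(-23) = 0

v_2(n) is the largest exponent k such that 2^k divides n. Factor out: -23 = -2^0 · 23. (Sign doesn't affect v_p.) So v_2(-23) = 0.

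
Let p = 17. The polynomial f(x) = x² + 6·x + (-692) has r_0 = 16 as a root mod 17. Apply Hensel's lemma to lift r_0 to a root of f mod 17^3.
r_2 = 1257 (mod 4913)

Hensel: r_{i+1} = r_i − f(r_i)·(f′(r_i))^{-1} mod 17^{i+2}, f′(x) = 2x + 6. Iterate:
  r_0 = 16 (mod 17)
  r_1 = 101 (mod 289)
  r_2 = 1257 (mod 4913)
Final: r = 1257 satisfies f(r) ≡ 0 mod 17^3.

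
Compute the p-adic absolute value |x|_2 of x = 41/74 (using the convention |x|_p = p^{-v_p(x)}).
|41/74|_2 = 2

Step 1 — compute v_2(x) by factoring powers of 2 out of the numerator and denominator: v_2(41/74) = -1. Step 2 — apply |x|_p = p^{-v_p(x)} = 2^{1} = 2.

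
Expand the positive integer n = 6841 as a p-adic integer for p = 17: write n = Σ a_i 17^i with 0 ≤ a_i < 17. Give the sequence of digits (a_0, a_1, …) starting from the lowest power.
(a_0, a_1, …) = (7, 11, 6, 1)

Repeated division by 17 gives the digits low-to-high: 6841 = 7 + 11·17^1 + 6·17^2 + 1·17^3. Digit sequence: (7, 11, 6, 1).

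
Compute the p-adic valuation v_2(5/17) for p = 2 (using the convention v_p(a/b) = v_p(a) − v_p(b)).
v_2(5/17) = 0

Factor powers of 2 from the numerator and denominator of the reduced fraction: 5 = 2^0 · 5 and 17 = 2^0 · 17. Apply v_p(a/b) = v_p(a) − v_p(b): v_2(5/17) = 0 − 0 = 0.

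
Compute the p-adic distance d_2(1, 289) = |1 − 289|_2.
d_2(1, 289) = 1/32

Step 1 — x − y = 1 − 289 = -288. Step 2 — v_2(-288) = 5 (factor: -288 = −(2^5 · 9); the sign does not affect v_p). Step 3 — |x − y|_2 = 2^{-5} = 1/32.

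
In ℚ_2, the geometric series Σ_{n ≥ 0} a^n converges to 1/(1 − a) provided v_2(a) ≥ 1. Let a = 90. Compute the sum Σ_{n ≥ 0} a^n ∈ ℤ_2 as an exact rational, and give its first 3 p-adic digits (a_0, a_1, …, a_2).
Σ a^n = 1/(1 − a) = -1/89;  first 3 digits = (1, 1, 1)

v_2(a) = 1 ≥ 1, so the series converges in ℤ_2 to 1/(1 − a) = 1/(1 − 90) = -1/89. Expand this rational in ℤ_2: compute digits iteratively via d_i = x_i mod 2, x_{i+1} = (x_i − d_i)/2. The first 3 digits are (1, 1, 1).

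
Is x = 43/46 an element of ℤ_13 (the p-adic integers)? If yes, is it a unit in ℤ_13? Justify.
x ∈ ℤ_13^× (unit); v_13(x) = 0

ℤ_13 = {x ∈ ℚ_13 : v_13(x) ≥ 0} and ℤ_13^× = {x ∈ ℤ_13 : v_13(x) = 0}. Here v_13(43/46) = v_13(num) − v_13(den) = 0; compare against these criteria.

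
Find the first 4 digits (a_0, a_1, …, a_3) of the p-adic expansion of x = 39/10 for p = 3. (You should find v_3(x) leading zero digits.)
(a_0, …, a_3) = (0, 1, 1, 0)

v_3(39/10) = 1, so a_0 = ... = a_0 = 0. Factor out: x = 3^1 · u with u = 13/10 a unit in ℤ_3. Expand u iteratively via a_{v+i} = u_i mod 3, u_{i+1} = (u_i − a_{v+i})/3:
  u_0 = 13/10;  a_1 = 1;  u_1 = (u_0 − 1)/3 = 1/10
  u_1 = 1/10;  a_2 = 1;  u_2 = (u_1 − 1)/3 = -3/10
  u_2 = -3/10;  a_3 = 0;  u_3 = (u_2 − 0)/3 = -1/10
Digits: (0, 1, 1, 0).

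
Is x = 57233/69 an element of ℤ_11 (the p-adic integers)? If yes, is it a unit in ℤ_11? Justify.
x ∈ ℤ_11 but not a unit; v_11(x) = 3 > 0

ℤ_11 = {x ∈ ℚ_11 : v_11(x) ≥ 0} and ℤ_11^× = {x ∈ ℤ_11 : v_11(x) = 0}. Here v_11(57233/69) = v_11(num) − v_11(den) = 3; compare against these criteria.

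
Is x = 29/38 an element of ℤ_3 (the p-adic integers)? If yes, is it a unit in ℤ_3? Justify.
x ∈ ℤ_3^× (unit); v_3(x) = 0

ℤ_3 = {x ∈ ℚ_3 : v_3(x) ≥ 0} and ℤ_3^× = {x ∈ ℤ_3 : v_3(x) = 0}. Here v_3(29/38) = v_3(num) − v_3(den) = 0; compare against these criteria.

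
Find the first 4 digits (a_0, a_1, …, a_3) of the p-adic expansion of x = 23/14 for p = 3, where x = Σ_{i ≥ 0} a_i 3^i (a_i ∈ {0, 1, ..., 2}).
(a_0, …, a_3) = (1, 0, 2, 0)

v_3(23/14) = 0 (numerator and denominator both coprime to 3), so x ∈ ℤ_3^×. Compute digits iteratively via a_i = x_i mod 3, x_{i+1} = (x_i − a_i)/3, with x_0 = x:
  x_0 = 23/14;  a_0 = 1;  x_1 = (x_0 − 1)/3 = 3/14
  x_1 = 3/14;  a_1 = 0;  x_2 = (x_1 − 0)/3 = 1/14
  x_2 = 1/14;  a_2 = 2;  x_3 = (x_2 − 2)/3 = -9/14
  x_3 = -9/14;  a_3 = 0;  x_4 = (x_3 − 0)/3 = -3/14
Digits: (1, 0, 2, 0).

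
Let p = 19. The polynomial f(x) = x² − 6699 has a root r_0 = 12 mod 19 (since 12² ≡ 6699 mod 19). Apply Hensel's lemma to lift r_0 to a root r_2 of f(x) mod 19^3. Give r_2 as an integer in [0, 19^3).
r_2 = 2406 (mod 6859)

Hensel's recurrence: r_{i+1} = r_i − f(r_i)·(f′(r_i))^{-1} mod 19^{i+2}, with f′(x) = 2x. Iterate:
  r_0 = 12 (mod 19)
  r_1 = 240 (mod 361)
  r_2 = 2406 (mod 6859)
Final: r_2 = 2406, and one checks f(r_2) ≡ 0 mod 19^3.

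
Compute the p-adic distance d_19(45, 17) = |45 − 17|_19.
d_19(45, 17) = 1

Step 1 — x − y = 45 − 17 = 28. Step 2 — v_19(28) = 0 (factor: 28 = (19^0 · 28); the sign does not affect v_p). Step 3 — |x − y|_19 = 19^{0} = 1.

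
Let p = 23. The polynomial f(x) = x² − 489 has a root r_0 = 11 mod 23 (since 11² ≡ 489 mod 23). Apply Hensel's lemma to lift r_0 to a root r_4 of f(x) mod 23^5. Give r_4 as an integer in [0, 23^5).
r_4 = 832289 (mod 6436343)

Hensel's recurrence: r_{i+1} = r_i − f(r_i)·(f′(r_i))^{-1} mod 23^{i+2}, with f′(x) = 2x. Iterate:
  r_0 = 11 (mod 23)
  r_1 = 172 (mod 529)
  r_2 = 4933 (mod 12167)
  r_3 = 272607 (mod 279841)
  r_4 = 832289 (mod 6436343)
Final: r_4 = 832289, and one checks f(r_4) ≡ 0 mod 23^5.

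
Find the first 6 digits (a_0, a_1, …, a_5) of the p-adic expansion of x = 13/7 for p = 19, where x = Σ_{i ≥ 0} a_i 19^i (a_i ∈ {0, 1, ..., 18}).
(a_0, …, a_5) = (10, 5, 16, 10, 13, 2)

v_19(13/7) = 0 (numerator and denominator both coprime to 19), so x ∈ ℤ_19^×. Compute digits iteratively via a_i = x_i mod 19, x_{i+1} = (x_i − a_i)/19, with x_0 = x:
  x_0 = 13/7;  a_0 = 10;  x_1 = (x_0 − 10)/19 = -3/7
  x_1 = -3/7;  a_1 = 5;  x_2 = (x_1 − 5)/19 = -2/7
  x_2 = -2/7;  a_2 = 16;  x_3 = (x_2 − 16)/19 = -6/7
  x_3 = -6/7;  a_3 = 10;  x_4 = (x_3 − 10)/19 = -4/7
  x_4 = -4/7;  a_4 = 13;  x_5 = (x_4 − 13)/19 = -5/7
  x_5 = -5/7;  a_5 = 2;  x_6 = (x_5 − 2)/19 = -1/7
Digits: (10, 5, 16, 10, 13, 2).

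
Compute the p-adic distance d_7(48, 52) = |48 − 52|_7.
d_7(48, 52) = 1

Step 1 — x − y = 48 − 52 = -4. Step 2 — v_7(-4) = 0 (factor: -4 = −(7^0 · 4); the sign does not affect v_p). Step 3 — |x − y|_7 = 7^{0} = 1.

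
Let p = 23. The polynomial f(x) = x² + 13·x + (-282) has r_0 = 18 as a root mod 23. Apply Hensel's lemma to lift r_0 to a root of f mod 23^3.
r_2 = 2571 (mod 12167)

Hensel: r_{i+1} = r_i − f(r_i)·(f′(r_i))^{-1} mod 23^{i+2}, f′(x) = 2x + 13. Iterate:
  r_0 = 18 (mod 23)
  r_1 = 455 (mod 529)
  r_2 = 2571 (mod 12167)
Final: r = 2571 satisfies f(r) ≡ 0 mod 23^3.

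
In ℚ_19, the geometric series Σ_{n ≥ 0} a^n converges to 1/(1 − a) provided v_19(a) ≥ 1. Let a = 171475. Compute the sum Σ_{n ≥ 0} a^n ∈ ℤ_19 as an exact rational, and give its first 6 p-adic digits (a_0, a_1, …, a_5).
Σ a^n = 1/(1 − a) = -1/171474;  first 6 digits = (1, 0, 0, 6, 1, 0)

v_19(a) = 3 ≥ 1, so the series converges in ℤ_19 to 1/(1 − a) = 1/(1 − 171475) = -1/171474. Expand this rational in ℤ_19: compute digits iteratively via d_i = x_i mod 19, x_{i+1} = (x_i − d_i)/19. The first 6 digits are (1, 0, 0, 6, 1, 0).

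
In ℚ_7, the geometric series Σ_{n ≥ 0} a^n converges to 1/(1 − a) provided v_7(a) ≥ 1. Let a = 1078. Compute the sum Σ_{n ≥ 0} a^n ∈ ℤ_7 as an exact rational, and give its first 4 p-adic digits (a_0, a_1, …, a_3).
Σ a^n = 1/(1 − a) = -1/1077;  first 4 digits = (1, 0, 1, 3)

v_7(a) = 2 ≥ 1, so the series converges in ℤ_7 to 1/(1 − a) = 1/(1 − 1078) = -1/1077. Expand this rational in ℤ_7: compute digits iteratively via d_i = x_i mod 7, x_{i+1} = (x_i − d_i)/7. The first 4 digits are (1, 0, 1, 3).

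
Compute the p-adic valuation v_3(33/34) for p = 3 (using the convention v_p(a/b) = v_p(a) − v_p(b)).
v_3(33/34) = 1

Factor powers of 3 from the numerator and denominator of the reduced fraction: 33 = 3^1 · 11 and 34 = 3^0 · 34. Apply v_p(a/b) = v_p(a) − v_p(b): v_3(33/34) = 1 − 0 = 1.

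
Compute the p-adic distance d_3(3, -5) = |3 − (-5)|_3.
d_3(3, -5) = 1

Step 1 — x − y = 3 − (-5) = 8. Step 2 — v_3(8) = 0 (factor: 8 = (3^0 · 8); the sign does not affect v_p). Step 3 — |x − y|_3 = 3^{0} = 1.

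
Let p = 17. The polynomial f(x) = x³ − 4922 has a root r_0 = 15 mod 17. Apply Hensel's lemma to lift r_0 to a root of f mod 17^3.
r_2 = 4214 (mod 4913)

Hensel: r_{i+1} = r_i − f(r_i)/f′(r_i) mod 17^{i+2}, where f′(x) = 3x². Iterate:
  r_0 = 15 (mod 17)
  r_1 = 168 (mod 289)
  r_2 = 4214 (mod 4913)
Final: r = 4214 with f(r) ≡ 0 mod 17^3.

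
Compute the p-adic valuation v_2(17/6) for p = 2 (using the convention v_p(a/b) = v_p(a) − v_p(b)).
v_2(17/6) = -1

Factor powers of 2 from the numerator and denominator of the reduced fraction: 17 = 2^0 · 17 and 6 = 2^1 · 3. Apply v_p(a/b) = v_p(a) − v_p(b): v_2(17/6) = 0 − 1 = -1.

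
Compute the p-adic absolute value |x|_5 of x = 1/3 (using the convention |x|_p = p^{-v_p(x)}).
|1/3|_5 = 1

Step 1 — compute v_5(x) by factoring powers of 5 out of the numerator and denominator: v_5(1/3) = 0. Step 2 — apply |x|_p = p^{-v_p(x)} = 5^{0} = 1.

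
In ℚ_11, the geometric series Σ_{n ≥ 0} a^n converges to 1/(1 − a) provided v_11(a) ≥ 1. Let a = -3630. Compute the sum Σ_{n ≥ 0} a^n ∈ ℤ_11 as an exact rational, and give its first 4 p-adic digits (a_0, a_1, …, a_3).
Σ a^n = 1/(1 − a) = 1/3631;  first 4 digits = (1, 0, 3, 8)

v_11(a) = 2 ≥ 1, so the series converges in ℤ_11 to 1/(1 − a) = 1/(1 − (-3630)) = 1/3631. Expand this rational in ℤ_11: compute digits iteratively via d_i = x_i mod 11, x_{i+1} = (x_i − d_i)/11. The first 4 digits are (1, 0, 3, 8).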